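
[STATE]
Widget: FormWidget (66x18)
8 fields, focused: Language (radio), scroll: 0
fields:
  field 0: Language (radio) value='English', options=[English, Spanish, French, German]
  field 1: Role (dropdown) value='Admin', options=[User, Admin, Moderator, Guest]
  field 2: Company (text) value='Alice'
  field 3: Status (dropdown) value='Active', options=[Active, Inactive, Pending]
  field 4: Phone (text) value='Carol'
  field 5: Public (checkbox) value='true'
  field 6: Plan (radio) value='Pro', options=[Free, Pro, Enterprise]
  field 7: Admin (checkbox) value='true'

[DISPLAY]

> Language:   (●) English  ( ) Spanish  ( ) French  ( ) German    
  Role:       [Admin                                            ▼]
  Company:    [Alice                                             ]
  Status:     [Active                                           ▼]
  Phone:      [Carol                                             ]
  Public:     [x]                                                 
  Plan:       ( ) Free  (●) Pro  ( ) Enterprise                   
  Admin:      [x]                                                 
                                                                  
                                                                  
                                                                  
                                                                  
                                                                  
                                                                  
                                                                  
                                                                  
                                                                  
                                                                  


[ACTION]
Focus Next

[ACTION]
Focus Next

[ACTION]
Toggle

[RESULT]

  Language:   (●) English  ( ) Spanish  ( ) French  ( ) German    
  Role:       [Admin                                            ▼]
> Company:    [Alice                                             ]
  Status:     [Active                                           ▼]
  Phone:      [Carol                                             ]
  Public:     [x]                                                 
  Plan:       ( ) Free  (●) Pro  ( ) Enterprise                   
  Admin:      [x]                                                 
                                                                  
                                                                  
                                                                  
                                                                  
                                                                  
                                                                  
                                                                  
                                                                  
                                                                  
                                                                  


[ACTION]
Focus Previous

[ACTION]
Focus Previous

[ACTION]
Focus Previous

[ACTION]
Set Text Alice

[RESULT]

  Language:   (●) English  ( ) Spanish  ( ) French  ( ) German    
  Role:       [Admin                                            ▼]
  Company:    [Alice                                             ]
  Status:     [Active                                           ▼]
  Phone:      [Carol                                             ]
  Public:     [x]                                                 
  Plan:       ( ) Free  (●) Pro  ( ) Enterprise                   
> Admin:      [x]                                                 
                                                                  
                                                                  
                                                                  
                                                                  
                                                                  
                                                                  
                                                                  
                                                                  
                                                                  
                                                                  


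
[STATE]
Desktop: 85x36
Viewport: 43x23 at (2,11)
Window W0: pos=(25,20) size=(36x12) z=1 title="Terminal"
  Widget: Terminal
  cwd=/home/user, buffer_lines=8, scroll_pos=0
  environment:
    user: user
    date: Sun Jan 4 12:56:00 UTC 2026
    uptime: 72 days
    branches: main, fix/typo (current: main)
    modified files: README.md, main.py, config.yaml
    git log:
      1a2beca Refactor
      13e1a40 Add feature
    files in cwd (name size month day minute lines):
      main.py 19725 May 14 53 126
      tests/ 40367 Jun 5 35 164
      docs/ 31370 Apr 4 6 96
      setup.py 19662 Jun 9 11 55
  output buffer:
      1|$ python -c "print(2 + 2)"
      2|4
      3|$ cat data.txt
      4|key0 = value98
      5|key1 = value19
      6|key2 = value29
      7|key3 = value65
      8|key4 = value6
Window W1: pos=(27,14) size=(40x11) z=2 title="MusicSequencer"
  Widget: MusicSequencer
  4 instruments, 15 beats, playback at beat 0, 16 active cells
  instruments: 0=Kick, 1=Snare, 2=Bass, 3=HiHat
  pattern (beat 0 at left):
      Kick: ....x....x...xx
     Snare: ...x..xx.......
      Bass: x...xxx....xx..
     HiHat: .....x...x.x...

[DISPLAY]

                                           
                                           
                                           
                         ┏━━━━━━━━━━━━━━━━━
                         ┃ MusicSequencer  
                         ┠─────────────────
                         ┃      ▼1234567890
                         ┃  Kick····█····█·
                         ┃ Snare···█··██···
                       ┏━┃  Bass█···███····
                       ┃ ┃ HiHat·····█···█·
                       ┠─┃                 
                       ┃$┃                 
                       ┃4┗━━━━━━━━━━━━━━━━━
                       ┃$ cat data.txt     
                       ┃key0 = value98     
                       ┃key1 = value19     
                       ┃key2 = value29     
                       ┃key3 = value65     
                       ┃key4 = value6      
                       ┗━━━━━━━━━━━━━━━━━━━
                                           
                                           


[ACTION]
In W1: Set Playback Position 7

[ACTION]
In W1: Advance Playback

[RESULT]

                                           
                                           
                                           
                         ┏━━━━━━━━━━━━━━━━━
                         ┃ MusicSequencer  
                         ┠─────────────────
                         ┃      01234567▼90
                         ┃  Kick····█····█·
                         ┃ Snare···█··██···
                       ┏━┃  Bass█···███····
                       ┃ ┃ HiHat·····█···█·
                       ┠─┃                 
                       ┃$┃                 
                       ┃4┗━━━━━━━━━━━━━━━━━
                       ┃$ cat data.txt     
                       ┃key0 = value98     
                       ┃key1 = value19     
                       ┃key2 = value29     
                       ┃key3 = value65     
                       ┃key4 = value6      
                       ┗━━━━━━━━━━━━━━━━━━━
                                           
                                           


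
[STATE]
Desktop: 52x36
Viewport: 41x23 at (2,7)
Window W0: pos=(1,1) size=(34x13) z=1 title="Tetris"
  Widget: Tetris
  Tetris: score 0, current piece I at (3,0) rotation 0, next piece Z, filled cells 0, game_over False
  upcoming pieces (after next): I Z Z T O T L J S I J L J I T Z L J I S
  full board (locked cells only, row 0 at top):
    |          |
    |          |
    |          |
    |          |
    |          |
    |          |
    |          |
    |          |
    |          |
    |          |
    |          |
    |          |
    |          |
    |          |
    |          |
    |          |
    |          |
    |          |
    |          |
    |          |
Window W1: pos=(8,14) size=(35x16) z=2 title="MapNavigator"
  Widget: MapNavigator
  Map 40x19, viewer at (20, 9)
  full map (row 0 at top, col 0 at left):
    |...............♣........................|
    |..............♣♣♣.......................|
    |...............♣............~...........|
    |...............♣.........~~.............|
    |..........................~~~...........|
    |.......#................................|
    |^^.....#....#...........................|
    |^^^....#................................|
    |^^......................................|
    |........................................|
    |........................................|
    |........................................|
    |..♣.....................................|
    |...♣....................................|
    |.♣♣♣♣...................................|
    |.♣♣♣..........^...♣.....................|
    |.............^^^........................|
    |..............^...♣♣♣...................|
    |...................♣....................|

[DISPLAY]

          │                     ┃        
          │                     ┃        
          │                     ┃        
          │Score:               ┃        
          │0                    ┃        
          │                     ┃        
━━━━━━━━━━━━━━━━━━━━━━━━━━━━━━━━┛        
      ┏━━━━━━━━━━━━━━━━━━━━━━━━━━━━━━━━━┓
      ┃ MapNavigator                    ┃
      ┠─────────────────────────────────┨
      ┃...........♣.........~~..........┃
      ┃......................~~~........┃
      ┃...#.............................┃
      ┃...#....#........................┃
      ┃...#.............................┃
      ┃.................................┃
      ┃................@................┃
      ┃.................................┃
      ┃.................................┃
      ┃.................................┃
      ┃.................................┃
      ┃♣................................┃
      ┗━━━━━━━━━━━━━━━━━━━━━━━━━━━━━━━━━┛


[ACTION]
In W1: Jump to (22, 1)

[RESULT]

          │                     ┃        
          │                     ┃        
          │                     ┃        
          │Score:               ┃        
          │0                    ┃        
          │                     ┃        
━━━━━━━━━━━━━━━━━━━━━━━━━━━━━━━━┛        
      ┏━━━━━━━━━━━━━━━━━━━━━━━━━━━━━━━━━┓
      ┃ MapNavigator                    ┃
      ┠─────────────────────────────────┨
      ┃                                 ┃
      ┃                                 ┃
      ┃                                 ┃
      ┃                                 ┃
      ┃                                 ┃
      ┃.........♣.......................┃
      ┃........♣♣♣.....@................┃
      ┃.........♣............~..........┃
      ┃.........♣.........~~............┃
      ┃....................~~~..........┃
      ┃.#...............................┃
      ┃.#....#..........................┃
      ┗━━━━━━━━━━━━━━━━━━━━━━━━━━━━━━━━━┛


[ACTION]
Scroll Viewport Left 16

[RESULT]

 ┃          │                     ┃      
 ┃          │                     ┃      
 ┃          │                     ┃      
 ┃          │Score:               ┃      
 ┃          │0                    ┃      
 ┃          │                     ┃      
 ┗━━━━━━━━━━━━━━━━━━━━━━━━━━━━━━━━┛      
        ┏━━━━━━━━━━━━━━━━━━━━━━━━━━━━━━━━
        ┃ MapNavigator                   
        ┠────────────────────────────────
        ┃                                
        ┃                                
        ┃                                
        ┃                                
        ┃                                
        ┃.........♣......................
        ┃........♣♣♣.....@...............
        ┃.........♣............~.........
        ┃.........♣.........~~...........
        ┃....................~~~.........
        ┃.#..............................
        ┃.#....#.........................
        ┗━━━━━━━━━━━━━━━━━━━━━━━━━━━━━━━━


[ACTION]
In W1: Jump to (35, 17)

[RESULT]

 ┃          │                     ┃      
 ┃          │                     ┃      
 ┃          │                     ┃      
 ┃          │Score:               ┃      
 ┃          │0                    ┃      
 ┃          │                     ┃      
 ┗━━━━━━━━━━━━━━━━━━━━━━━━━━━━━━━━┛      
        ┏━━━━━━━━━━━━━━━━━━━━━━━━━━━━━━━━
        ┃ MapNavigator                   
        ┠────────────────────────────────
        ┃.....................           
        ┃.....................           
        ┃.....................           
        ┃.....................           
        ┃.....................           
        ┃.....................           
        ┃♣♣..............@....           
        ┃♣....................           
        ┃                                
        ┃                                
        ┃                                
        ┃                                
        ┗━━━━━━━━━━━━━━━━━━━━━━━━━━━━━━━━


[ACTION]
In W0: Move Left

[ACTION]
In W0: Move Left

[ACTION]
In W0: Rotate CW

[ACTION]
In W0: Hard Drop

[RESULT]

 ┃          │                     ┃      
 ┃          │                     ┃      
 ┃ █        │                     ┃      
 ┃ █        │Score:               ┃      
 ┃ █        │0                    ┃      
 ┃ █        │                     ┃      
 ┗━━━━━━━━━━━━━━━━━━━━━━━━━━━━━━━━┛      
        ┏━━━━━━━━━━━━━━━━━━━━━━━━━━━━━━━━
        ┃ MapNavigator                   
        ┠────────────────────────────────
        ┃.....................           
        ┃.....................           
        ┃.....................           
        ┃.....................           
        ┃.....................           
        ┃.....................           
        ┃♣♣..............@....           
        ┃♣....................           
        ┃                                
        ┃                                
        ┃                                
        ┃                                
        ┗━━━━━━━━━━━━━━━━━━━━━━━━━━━━━━━━


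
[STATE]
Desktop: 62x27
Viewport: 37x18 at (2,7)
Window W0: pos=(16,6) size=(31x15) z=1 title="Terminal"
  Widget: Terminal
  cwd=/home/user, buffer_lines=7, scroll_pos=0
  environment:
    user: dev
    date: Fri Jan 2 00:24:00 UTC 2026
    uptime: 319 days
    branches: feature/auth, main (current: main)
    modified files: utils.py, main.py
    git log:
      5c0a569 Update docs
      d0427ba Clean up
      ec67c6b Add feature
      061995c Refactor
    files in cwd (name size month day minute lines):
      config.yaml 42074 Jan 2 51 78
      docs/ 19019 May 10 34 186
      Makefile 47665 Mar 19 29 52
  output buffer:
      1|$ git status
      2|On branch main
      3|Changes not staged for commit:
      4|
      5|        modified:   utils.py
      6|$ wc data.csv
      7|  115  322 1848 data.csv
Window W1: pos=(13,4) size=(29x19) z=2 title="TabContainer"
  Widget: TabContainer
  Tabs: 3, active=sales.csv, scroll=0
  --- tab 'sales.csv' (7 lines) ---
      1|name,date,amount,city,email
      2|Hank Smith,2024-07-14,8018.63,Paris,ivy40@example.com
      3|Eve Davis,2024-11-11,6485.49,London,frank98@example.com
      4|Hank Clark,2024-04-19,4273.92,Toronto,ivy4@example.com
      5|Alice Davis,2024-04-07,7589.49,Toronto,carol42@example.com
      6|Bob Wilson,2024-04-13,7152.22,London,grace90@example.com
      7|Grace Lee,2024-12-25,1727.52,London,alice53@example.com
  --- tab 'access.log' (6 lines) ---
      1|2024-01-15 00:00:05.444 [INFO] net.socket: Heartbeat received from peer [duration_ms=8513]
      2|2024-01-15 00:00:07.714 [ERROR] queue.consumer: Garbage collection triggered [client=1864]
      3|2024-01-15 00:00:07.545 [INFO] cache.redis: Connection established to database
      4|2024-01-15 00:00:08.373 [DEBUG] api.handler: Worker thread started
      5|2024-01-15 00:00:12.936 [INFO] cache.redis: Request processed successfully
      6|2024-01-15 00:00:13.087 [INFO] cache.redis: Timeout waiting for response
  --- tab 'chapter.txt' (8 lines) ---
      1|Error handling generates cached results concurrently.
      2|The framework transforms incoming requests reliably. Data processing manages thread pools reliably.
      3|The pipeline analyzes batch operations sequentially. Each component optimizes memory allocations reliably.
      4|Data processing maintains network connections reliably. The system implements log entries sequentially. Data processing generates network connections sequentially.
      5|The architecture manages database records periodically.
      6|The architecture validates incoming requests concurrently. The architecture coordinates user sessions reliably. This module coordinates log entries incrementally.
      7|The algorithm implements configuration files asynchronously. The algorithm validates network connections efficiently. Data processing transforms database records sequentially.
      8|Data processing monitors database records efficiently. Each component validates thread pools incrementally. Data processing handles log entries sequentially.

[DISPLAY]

           ┃[sales.csv]│ access.log │
           ┃─────────────────────────
           ┃name,date,amount,city,ema
           ┃Hank Smith,2024-07-14,801
           ┃Eve Davis,2024-11-11,6485
           ┃Hank Clark,2024-04-19,427
           ┃Alice Davis,2024-04-07,75
           ┃Bob Wilson,2024-04-13,715
           ┃Grace Lee,2024-12-25,1727
           ┃                         
           ┃                         
           ┃                         
           ┃                         
           ┃                         
           ┃                         
           ┗━━━━━━━━━━━━━━━━━━━━━━━━━
                                     
                                     


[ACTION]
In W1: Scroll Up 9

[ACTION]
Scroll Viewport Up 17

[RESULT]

                                     
                                     
                                     
                                     
           ┏━━━━━━━━━━━━━━━━━━━━━━━━━
           ┃ TabContainer            
           ┠─────────────────────────
           ┃[sales.csv]│ access.log │
           ┃─────────────────────────
           ┃name,date,amount,city,ema
           ┃Hank Smith,2024-07-14,801
           ┃Eve Davis,2024-11-11,6485
           ┃Hank Clark,2024-04-19,427
           ┃Alice Davis,2024-04-07,75
           ┃Bob Wilson,2024-04-13,715
           ┃Grace Lee,2024-12-25,1727
           ┃                         
           ┃                         


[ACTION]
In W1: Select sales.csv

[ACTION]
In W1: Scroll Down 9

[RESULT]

                                     
                                     
                                     
                                     
           ┏━━━━━━━━━━━━━━━━━━━━━━━━━
           ┃ TabContainer            
           ┠─────────────────────────
           ┃[sales.csv]│ access.log │
           ┃─────────────────────────
           ┃Grace Lee,2024-12-25,1727
           ┃                         
           ┃                         
           ┃                         
           ┃                         
           ┃                         
           ┃                         
           ┃                         
           ┃                         


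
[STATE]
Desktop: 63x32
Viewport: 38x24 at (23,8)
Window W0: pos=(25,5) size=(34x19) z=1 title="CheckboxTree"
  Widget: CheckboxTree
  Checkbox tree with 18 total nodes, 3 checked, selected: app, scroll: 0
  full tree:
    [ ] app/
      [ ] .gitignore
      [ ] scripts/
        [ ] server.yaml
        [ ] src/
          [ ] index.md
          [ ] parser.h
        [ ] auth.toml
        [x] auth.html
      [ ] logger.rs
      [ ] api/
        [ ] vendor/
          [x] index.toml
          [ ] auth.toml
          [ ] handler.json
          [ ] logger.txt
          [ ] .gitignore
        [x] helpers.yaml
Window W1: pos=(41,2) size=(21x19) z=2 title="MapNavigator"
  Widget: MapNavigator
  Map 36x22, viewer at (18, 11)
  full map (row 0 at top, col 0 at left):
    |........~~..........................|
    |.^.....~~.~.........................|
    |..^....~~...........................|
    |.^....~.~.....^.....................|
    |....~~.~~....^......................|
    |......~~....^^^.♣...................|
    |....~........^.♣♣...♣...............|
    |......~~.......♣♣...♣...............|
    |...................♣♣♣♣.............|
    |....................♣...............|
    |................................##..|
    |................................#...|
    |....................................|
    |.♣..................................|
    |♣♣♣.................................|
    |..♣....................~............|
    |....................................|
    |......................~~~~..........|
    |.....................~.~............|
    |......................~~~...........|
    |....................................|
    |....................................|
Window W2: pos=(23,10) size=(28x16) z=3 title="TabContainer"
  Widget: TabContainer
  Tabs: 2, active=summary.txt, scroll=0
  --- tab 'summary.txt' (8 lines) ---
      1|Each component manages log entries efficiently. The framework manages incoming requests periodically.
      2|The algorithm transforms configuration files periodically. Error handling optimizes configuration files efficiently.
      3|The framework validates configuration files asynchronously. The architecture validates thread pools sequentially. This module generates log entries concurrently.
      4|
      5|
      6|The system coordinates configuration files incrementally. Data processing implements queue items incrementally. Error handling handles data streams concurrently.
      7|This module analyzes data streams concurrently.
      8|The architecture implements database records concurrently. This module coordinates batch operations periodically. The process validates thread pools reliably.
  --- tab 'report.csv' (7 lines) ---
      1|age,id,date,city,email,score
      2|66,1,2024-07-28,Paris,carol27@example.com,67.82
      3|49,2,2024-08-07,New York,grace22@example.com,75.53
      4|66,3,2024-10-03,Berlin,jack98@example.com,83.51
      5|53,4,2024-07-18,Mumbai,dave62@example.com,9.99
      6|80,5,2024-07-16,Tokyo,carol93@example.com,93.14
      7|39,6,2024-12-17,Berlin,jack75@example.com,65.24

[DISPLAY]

  ┃>[-] app/      ┃......♣♣...♣.......
  ┃   [ ] .gitigno┃..........♣♣♣♣.....
┏━━━━━━━━━━━━━━━━━━━━━━━━━━┓..♣.......
┃ TabContainer             ┃..........
┠──────────────────────────┨@.........
┃[summary.txt]│ report.csv ┃..........
┃──────────────────────────┃..........
┃Each component manages log┃..........
┃The algorithm transforms c┃.....~....
┃The framework validates co┃..........
┃                          ┃....~~~~..
┃                          ┃...~.~....
┃The system coordinates con┃━━━━━━━━━━
┃This module analyzes data ┃       ┃  
┃The architecture implement┃       ┃  
┃                          ┃━━━━━━━┛  
┃                          ┃          
┗━━━━━━━━━━━━━━━━━━━━━━━━━━┛          
                                      
                                      
                                      
                                      
                                      
                                      


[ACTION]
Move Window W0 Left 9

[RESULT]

pp/               ┃......♣♣...♣.......
 .gitignore       ┃..........♣♣♣♣.....
┏━━━━━━━━━━━━━━━━━━━━━━━━━━┓..♣.......
┃ TabContainer             ┃..........
┠──────────────────────────┨@.........
┃[summary.txt]│ report.csv ┃..........
┃──────────────────────────┃..........
┃Each component manages log┃..........
┃The algorithm transforms c┃.....~....
┃The framework validates co┃..........
┃                          ┃....~~~~..
┃                          ┃...~.~....
┃The system coordinates con┃━━━━━━━━━━
┃This module analyzes data ┃          
┃The architecture implement┃          
┃                          ┃          
┃                          ┃          
┗━━━━━━━━━━━━━━━━━━━━━━━━━━┛          
                                      
                                      
                                      
                                      
                                      
                                      


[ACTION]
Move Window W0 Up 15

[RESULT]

 [ ] index.md     ┃......♣♣...♣.......
 [ ] parser.h     ┃..........♣♣♣♣.....
┏━━━━━━━━━━━━━━━━━━━━━━━━━━┓..♣.......
┃ TabContainer             ┃..........
┠──────────────────────────┨@.........
┃[summary.txt]│ report.csv ┃..........
┃──────────────────────────┃..........
┃Each component manages log┃..........
┃The algorithm transforms c┃.....~....
┃The framework validates co┃..........
┃                          ┃....~~~~..
┃                          ┃...~.~....
┃The system coordinates con┃━━━━━━━━━━
┃This module analyzes data ┃          
┃The architecture implement┃          
┃                          ┃          
┃                          ┃          
┗━━━━━━━━━━━━━━━━━━━━━━━━━━┛          
                                      
                                      
                                      
                                      
                                      
                                      


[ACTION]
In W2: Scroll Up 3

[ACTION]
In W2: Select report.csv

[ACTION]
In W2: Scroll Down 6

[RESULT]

 [ ] index.md     ┃......♣♣...♣.......
 [ ] parser.h     ┃..........♣♣♣♣.....
┏━━━━━━━━━━━━━━━━━━━━━━━━━━┓..♣.......
┃ TabContainer             ┃..........
┠──────────────────────────┨@.........
┃ summary.txt │[report.csv]┃..........
┃──────────────────────────┃..........
┃39,6,2024-12-17,Berlin,jac┃..........
┃                          ┃.....~....
┃                          ┃..........
┃                          ┃....~~~~..
┃                          ┃...~.~....
┃                          ┃━━━━━━━━━━
┃                          ┃          
┃                          ┃          
┃                          ┃          
┃                          ┃          
┗━━━━━━━━━━━━━━━━━━━━━━━━━━┛          
                                      
                                      
                                      
                                      
                                      
                                      


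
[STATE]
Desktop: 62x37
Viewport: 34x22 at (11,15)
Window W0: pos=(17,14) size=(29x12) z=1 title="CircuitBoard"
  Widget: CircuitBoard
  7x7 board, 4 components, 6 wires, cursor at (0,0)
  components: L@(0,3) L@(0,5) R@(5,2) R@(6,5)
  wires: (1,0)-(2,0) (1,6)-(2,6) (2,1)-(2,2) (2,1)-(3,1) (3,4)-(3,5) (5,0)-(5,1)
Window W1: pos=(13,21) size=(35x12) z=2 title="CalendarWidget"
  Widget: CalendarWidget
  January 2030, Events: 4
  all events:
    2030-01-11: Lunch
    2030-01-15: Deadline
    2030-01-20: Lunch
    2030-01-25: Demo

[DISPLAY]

      ┃ CircuitBoard              
      ┠───────────────────────────
      ┃   0 1 2 3 4 5 6           
      ┃0  [.]          L       L  
      ┃                           
      ┃1   ·                      
  ┏━━━━━━━━━━━━━━━━━━━━━━━━━━━━━━━
  ┃ CalendarWidget                
  ┠───────────────────────────────
  ┃           January 2030        
  ┃Mo Tu We Th Fr Sa Su           
  ┃    1  2  3  4  5  6           
  ┃ 7  8  9 10 11* 12 13          
  ┃14 15* 16 17 18 19 20*         
  ┃21 22 23 24 25* 26 27          
  ┃28 29 30 31                    
  ┃                               
  ┗━━━━━━━━━━━━━━━━━━━━━━━━━━━━━━━
                                  
                                  
                                  
                                  


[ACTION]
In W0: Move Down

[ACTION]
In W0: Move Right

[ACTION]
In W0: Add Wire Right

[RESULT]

      ┃ CircuitBoard              
      ┠───────────────────────────
      ┃   0 1 2 3 4 5 6           
      ┃0               L       L  
      ┃                           
      ┃1   ·  [.]─ ·              
  ┏━━━━━━━━━━━━━━━━━━━━━━━━━━━━━━━
  ┃ CalendarWidget                
  ┠───────────────────────────────
  ┃           January 2030        
  ┃Mo Tu We Th Fr Sa Su           
  ┃    1  2  3  4  5  6           
  ┃ 7  8  9 10 11* 12 13          
  ┃14 15* 16 17 18 19 20*         
  ┃21 22 23 24 25* 26 27          
  ┃28 29 30 31                    
  ┃                               
  ┗━━━━━━━━━━━━━━━━━━━━━━━━━━━━━━━
                                  
                                  
                                  
                                  


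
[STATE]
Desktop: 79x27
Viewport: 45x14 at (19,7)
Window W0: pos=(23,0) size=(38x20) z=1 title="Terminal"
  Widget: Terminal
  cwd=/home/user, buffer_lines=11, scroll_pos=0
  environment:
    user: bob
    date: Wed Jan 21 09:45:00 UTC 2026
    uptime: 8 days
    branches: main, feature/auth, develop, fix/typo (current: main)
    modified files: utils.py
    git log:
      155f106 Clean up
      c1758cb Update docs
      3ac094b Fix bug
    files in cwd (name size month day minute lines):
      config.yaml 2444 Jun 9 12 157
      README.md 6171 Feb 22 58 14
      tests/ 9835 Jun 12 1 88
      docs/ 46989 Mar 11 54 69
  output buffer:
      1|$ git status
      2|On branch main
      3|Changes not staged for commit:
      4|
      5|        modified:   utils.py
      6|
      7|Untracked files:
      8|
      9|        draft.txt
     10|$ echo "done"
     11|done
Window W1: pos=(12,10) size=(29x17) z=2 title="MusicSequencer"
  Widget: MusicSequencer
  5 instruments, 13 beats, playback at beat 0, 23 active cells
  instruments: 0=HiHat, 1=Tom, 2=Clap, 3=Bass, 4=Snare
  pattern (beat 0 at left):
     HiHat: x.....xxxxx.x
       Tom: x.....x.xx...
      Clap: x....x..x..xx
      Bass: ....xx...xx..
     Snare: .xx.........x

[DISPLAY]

    ┃        modified:   utils.py        ┃   
    ┃                                    ┃   
    ┃Untracked files:                    ┃   
━━━━━━━━━━━━━━━━━━━━━┓                   ┃   
Sequencer            ┃                   ┃   
─────────────────────┨                   ┃   
▼123456789012        ┃                   ┃   
█·····█████·█        ┃                   ┃   
█·····█·██···        ┃                   ┃   
█····█··█··██        ┃                   ┃   
····██···██··        ┃                   ┃   
·██·········█        ┃                   ┃   
                     ┃━━━━━━━━━━━━━━━━━━━┛   
                     ┃                       


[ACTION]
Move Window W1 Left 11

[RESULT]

    ┃        modified:   utils.py        ┃   
    ┃                                    ┃   
    ┃Untracked files:                    ┃   
━━━━━━━━━━┓                              ┃   
          ┃  draft.txt                   ┃   
──────────┨ "done"                       ┃   
12        ┃                              ┃   
·█        ┃                              ┃   
··        ┃                              ┃   
██        ┃                              ┃   
··        ┃                              ┃   
·█        ┃                              ┃   
          ┃━━━━━━━━━━━━━━━━━━━━━━━━━━━━━━┛   
          ┃                                  


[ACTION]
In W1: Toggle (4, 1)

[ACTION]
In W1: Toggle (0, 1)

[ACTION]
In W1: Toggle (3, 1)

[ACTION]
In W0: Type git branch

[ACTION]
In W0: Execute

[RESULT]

    ┃                                    ┃   
    ┃Untracked files:                    ┃   
    ┃                                    ┃   
━━━━━━━━━━┓  draft.txt                   ┃   
          ┃ "done"                       ┃   
──────────┨                              ┃   
12        ┃branch                        ┃   
·█        ┃                              ┃   
··        ┃ure/auth                      ┃   
██        ┃lop                           ┃   
··        ┃typo                          ┃   
·█        ┃                              ┃   
          ┃━━━━━━━━━━━━━━━━━━━━━━━━━━━━━━┛   
          ┃                                  


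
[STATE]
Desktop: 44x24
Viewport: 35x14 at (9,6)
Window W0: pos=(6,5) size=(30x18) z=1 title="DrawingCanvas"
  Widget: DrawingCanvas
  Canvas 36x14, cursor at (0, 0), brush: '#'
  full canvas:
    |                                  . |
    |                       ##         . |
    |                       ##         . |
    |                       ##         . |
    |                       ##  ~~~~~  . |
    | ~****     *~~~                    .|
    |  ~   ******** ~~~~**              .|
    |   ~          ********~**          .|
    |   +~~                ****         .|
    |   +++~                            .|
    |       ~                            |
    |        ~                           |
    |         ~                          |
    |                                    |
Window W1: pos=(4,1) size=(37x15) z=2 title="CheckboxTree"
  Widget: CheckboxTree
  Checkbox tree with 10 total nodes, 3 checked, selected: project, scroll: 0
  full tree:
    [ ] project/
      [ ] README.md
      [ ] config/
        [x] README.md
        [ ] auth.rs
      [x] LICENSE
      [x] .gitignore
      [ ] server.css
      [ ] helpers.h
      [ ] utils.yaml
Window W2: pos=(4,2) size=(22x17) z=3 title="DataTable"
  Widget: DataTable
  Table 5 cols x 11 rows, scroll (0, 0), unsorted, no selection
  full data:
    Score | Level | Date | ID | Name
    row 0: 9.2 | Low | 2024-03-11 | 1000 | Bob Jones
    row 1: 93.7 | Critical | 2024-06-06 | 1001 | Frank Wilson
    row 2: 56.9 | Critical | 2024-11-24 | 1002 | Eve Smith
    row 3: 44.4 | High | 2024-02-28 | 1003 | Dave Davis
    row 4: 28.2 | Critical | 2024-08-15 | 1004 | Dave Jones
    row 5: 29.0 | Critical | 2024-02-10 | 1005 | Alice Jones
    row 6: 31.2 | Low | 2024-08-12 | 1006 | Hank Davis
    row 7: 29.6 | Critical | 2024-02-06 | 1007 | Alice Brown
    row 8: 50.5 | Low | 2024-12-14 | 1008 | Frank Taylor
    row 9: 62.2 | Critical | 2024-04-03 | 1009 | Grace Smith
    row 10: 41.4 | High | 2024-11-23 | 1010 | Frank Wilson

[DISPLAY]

─┼────────┼─────┃              ┃   
 │Low     │2024-┃              ┃   
 │Critical│2024-┃              ┃   
 │Critical│2024-┃              ┃   
 │High    │2024-┃              ┃   
 │Critical│2024-┃              ┃   
 │Critical│2024-┃              ┃   
 │Low     │2024-┃              ┃   
 │Critical│2024-┃              ┃   
 │Low     │2024-┃━━━━━━━━━━━━━━┛   
 │Critical│2024-┃   ****  ┃        
 │High    │2024-┃         ┃        
━━━━━━━━━━━━━━━━┛         ┃        
      ~                   ┃        


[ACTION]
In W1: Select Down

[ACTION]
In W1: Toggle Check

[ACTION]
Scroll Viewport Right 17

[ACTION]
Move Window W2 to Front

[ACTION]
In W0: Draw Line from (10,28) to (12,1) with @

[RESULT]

─┼────────┼─────┃              ┃   
 │Low     │2024-┃              ┃   
 │Critical│2024-┃              ┃   
 │Critical│2024-┃              ┃   
 │High    │2024-┃              ┃   
 │Critical│2024-┃              ┃   
 │Critical│2024-┃              ┃   
 │Low     │2024-┃              ┃   
 │Critical│2024-┃              ┃   
 │Low     │2024-┃━━━━━━━━━━━━━━┛   
 │Critical│2024-┃   ****  ┃        
 │High    │2024-┃         ┃        
━━━━━━━━━━━━━━━━┛   @@@@@@┃        
      @@@@@@@@@@@@@@      ┃        
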